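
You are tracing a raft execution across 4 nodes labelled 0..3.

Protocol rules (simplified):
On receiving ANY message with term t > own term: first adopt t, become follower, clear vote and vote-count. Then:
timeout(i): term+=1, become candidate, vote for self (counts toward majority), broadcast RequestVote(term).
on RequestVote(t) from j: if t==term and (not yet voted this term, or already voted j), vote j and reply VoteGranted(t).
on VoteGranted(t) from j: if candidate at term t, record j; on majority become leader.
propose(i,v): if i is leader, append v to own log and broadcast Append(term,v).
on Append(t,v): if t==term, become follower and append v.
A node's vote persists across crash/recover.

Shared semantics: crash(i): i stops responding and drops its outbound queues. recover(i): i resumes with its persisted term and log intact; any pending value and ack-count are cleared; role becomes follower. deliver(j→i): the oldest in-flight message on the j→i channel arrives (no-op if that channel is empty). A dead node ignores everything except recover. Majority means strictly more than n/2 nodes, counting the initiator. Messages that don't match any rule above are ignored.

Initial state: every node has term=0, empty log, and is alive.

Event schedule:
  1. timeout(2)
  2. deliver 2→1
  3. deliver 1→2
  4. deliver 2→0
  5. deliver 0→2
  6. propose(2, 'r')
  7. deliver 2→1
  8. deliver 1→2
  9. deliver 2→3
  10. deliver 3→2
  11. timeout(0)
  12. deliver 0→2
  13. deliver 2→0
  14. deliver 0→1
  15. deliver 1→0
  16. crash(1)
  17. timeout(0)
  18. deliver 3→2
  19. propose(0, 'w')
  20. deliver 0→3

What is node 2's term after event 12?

2

after 1 — timeout(2): n2:cand/t1/[-]
after 2 — deliver 2→1: n1:foll/t1/[-]
after 3 — deliver 1→2: ·
after 4 — deliver 2→0: n0:foll/t1/[-]
after 5 — deliver 0→2: n2:lead/t1/[-]
after 6 — propose(2,'r'): n2:lead/t1/[r]
after 7 — deliver 2→1: n1:foll/t1/[r]
after 8 — deliver 1→2: ·
after 9 — deliver 2→3: n3:foll/t1/[-]
after 10 — deliver 3→2: ·
after 11 — timeout(0): n0:cand/t2/[-]
after 12 — deliver 0→2: n2:foll/t2/[r]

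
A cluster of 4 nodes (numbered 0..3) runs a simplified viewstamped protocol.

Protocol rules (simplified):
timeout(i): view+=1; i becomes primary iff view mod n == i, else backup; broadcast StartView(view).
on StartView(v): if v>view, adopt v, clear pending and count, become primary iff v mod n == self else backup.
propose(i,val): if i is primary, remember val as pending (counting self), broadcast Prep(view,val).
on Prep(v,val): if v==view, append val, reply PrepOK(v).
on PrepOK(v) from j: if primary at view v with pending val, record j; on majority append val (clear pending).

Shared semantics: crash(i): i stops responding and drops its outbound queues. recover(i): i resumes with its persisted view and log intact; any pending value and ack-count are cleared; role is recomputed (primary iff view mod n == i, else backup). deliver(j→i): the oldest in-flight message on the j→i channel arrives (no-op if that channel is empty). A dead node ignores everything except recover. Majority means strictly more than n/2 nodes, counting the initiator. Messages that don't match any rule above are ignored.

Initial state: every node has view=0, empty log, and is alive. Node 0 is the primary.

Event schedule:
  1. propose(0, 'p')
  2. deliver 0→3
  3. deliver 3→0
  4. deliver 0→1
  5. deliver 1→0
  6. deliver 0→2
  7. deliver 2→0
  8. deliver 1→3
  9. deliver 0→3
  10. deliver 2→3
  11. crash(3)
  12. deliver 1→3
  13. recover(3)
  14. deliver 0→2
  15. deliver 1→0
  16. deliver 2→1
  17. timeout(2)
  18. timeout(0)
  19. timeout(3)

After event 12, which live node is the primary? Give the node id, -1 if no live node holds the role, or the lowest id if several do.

1. propose(0,'p'):  nop
2. deliver 0→3:  <3:back v0 p>
3. deliver 3→0:  nop
4. deliver 0→1:  <1:back v0 p>
5. deliver 1→0:  <0:prim v0 p>
6. deliver 0→2:  <2:back v0 p>
7. deliver 2→0:  nop
8. deliver 1→3:  nop
9. deliver 0→3:  nop
10. deliver 2→3:  nop
11. crash(3):  <3:✗back v0 p>
12. deliver 1→3:  nop

0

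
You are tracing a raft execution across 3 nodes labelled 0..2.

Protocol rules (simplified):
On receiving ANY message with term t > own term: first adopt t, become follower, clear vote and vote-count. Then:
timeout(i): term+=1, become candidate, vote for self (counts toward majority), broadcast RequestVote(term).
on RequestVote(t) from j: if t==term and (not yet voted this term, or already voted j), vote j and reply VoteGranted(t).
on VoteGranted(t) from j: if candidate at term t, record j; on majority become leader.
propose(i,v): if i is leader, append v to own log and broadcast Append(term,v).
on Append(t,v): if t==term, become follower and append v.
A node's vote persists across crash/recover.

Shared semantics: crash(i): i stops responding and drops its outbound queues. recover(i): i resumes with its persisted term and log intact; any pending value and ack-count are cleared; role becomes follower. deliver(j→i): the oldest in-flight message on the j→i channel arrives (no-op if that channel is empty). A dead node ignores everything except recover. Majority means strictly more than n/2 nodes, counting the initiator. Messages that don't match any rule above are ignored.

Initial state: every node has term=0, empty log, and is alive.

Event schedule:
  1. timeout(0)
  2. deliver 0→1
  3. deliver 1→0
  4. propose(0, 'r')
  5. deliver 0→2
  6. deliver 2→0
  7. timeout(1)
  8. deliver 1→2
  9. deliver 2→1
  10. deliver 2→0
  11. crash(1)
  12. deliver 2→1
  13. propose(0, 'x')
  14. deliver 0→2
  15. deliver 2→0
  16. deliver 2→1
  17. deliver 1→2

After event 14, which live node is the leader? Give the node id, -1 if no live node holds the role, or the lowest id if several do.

0

after 1 — timeout(0): n0:cand/t1/[-]
after 2 — deliver 0→1: n1:foll/t1/[-]
after 3 — deliver 1→0: n0:lead/t1/[-]
after 4 — propose(0,'r'): n0:lead/t1/[r]
after 5 — deliver 0→2: n2:foll/t1/[-]
after 6 — deliver 2→0: ·
after 7 — timeout(1): n1:cand/t2/[-]
after 8 — deliver 1→2: n2:foll/t2/[-]
after 9 — deliver 2→1: n1:lead/t2/[-]
after 10 — deliver 2→0: ·
after 11 — crash(1): n1:✗lead/t2/[-]
after 12 — deliver 2→1: ·
after 13 — propose(0,'x'): n0:lead/t1/[r,x]
after 14 — deliver 0→2: ·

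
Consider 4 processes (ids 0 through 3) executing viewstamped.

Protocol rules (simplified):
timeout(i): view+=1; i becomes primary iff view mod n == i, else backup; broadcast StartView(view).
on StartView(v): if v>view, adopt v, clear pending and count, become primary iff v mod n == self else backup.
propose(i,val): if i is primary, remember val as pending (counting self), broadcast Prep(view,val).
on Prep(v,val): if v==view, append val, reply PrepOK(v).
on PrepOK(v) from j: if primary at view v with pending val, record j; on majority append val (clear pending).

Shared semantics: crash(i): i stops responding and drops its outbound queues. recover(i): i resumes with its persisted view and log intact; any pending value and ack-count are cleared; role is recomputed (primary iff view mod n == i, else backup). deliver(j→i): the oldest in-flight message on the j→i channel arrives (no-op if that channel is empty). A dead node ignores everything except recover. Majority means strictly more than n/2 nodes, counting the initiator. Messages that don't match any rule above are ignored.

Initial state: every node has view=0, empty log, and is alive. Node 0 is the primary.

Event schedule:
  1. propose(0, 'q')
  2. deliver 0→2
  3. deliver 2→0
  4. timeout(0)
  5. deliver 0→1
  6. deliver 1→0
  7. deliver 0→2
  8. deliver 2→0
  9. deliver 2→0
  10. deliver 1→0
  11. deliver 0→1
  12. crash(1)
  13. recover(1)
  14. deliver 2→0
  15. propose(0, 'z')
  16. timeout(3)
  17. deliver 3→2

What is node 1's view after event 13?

e1 propose(0,'q'): ·
e2 deliver 0→2: 2[back,v=0,q]
e3 deliver 2→0: ·
e4 timeout(0): 0[back,v=1,-]
e5 deliver 0→1: 1[back,v=0,q]
e6 deliver 1→0: ·
e7 deliver 0→2: 2[back,v=1,q]
e8 deliver 2→0: ·
e9 deliver 2→0: ·
e10 deliver 1→0: ·
e11 deliver 0→1: 1[prim,v=1,q]
e12 crash(1): 1[✗prim,v=1,q]
e13 recover(1): 1[prim,v=1,q]

1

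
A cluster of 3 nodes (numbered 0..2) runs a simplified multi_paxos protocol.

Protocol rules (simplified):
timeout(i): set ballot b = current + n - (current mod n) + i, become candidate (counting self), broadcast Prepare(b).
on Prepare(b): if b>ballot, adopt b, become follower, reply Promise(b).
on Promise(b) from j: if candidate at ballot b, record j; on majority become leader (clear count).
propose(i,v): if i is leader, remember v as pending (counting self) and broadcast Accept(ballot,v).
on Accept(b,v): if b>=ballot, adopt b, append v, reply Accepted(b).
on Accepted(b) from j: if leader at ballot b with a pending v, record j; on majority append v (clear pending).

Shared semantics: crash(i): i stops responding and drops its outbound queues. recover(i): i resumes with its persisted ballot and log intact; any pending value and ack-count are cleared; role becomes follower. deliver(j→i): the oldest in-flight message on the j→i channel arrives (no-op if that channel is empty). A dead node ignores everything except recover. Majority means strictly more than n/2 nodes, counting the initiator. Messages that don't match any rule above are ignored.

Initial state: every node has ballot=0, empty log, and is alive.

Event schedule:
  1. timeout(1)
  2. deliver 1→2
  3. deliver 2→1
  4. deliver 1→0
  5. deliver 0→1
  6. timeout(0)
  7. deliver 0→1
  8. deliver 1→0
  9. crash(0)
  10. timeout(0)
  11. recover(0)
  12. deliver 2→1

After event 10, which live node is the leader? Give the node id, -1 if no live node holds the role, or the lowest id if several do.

-1

step 1 timeout(1): 1={cand,b=4,log=-}
step 2 deliver 1→2: 2={foll,b=4,log=-}
step 3 deliver 2→1: 1={lead,b=4,log=-}
step 4 deliver 1→0: 0={foll,b=4,log=-}
step 5 deliver 0→1: —
step 6 timeout(0): 0={cand,b=6,log=-}
step 7 deliver 0→1: 1={foll,b=6,log=-}
step 8 deliver 1→0: 0={lead,b=6,log=-}
step 9 crash(0): 0={✗lead,b=6,log=-}
step 10 timeout(0): —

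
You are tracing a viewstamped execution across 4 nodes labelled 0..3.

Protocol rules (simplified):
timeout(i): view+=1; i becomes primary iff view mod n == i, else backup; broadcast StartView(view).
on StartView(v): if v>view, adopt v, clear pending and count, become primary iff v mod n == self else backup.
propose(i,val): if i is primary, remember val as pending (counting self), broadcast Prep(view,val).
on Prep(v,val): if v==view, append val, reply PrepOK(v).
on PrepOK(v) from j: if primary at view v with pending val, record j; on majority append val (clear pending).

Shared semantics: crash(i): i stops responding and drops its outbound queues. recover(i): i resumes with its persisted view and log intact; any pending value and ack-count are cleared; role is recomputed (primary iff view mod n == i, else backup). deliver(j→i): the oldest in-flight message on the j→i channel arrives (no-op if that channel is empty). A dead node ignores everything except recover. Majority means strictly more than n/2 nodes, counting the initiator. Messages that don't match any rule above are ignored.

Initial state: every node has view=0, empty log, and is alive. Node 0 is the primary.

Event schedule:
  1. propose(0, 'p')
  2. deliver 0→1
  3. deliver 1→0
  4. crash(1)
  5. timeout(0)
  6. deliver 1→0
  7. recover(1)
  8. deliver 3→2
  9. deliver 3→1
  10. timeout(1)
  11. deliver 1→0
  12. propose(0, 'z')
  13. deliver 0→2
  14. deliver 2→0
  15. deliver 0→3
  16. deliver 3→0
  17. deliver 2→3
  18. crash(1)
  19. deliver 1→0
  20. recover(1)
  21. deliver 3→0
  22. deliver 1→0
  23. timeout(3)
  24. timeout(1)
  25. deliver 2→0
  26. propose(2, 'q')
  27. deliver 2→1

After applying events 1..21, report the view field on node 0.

1

e1 propose(0,'p'): ·
e2 deliver 0→1: 1[back,v=0,p]
e3 deliver 1→0: ·
e4 crash(1): 1[✗back,v=0,p]
e5 timeout(0): 0[back,v=1,-]
e6 deliver 1→0: ·
e7 recover(1): 1[back,v=0,p]
e8 deliver 3→2: ·
e9 deliver 3→1: ·
e10 timeout(1): 1[prim,v=1,p]
e11 deliver 1→0: ·
e12 propose(0,'z'): ·
e13 deliver 0→2: 2[back,v=0,p]
e14 deliver 2→0: ·
e15 deliver 0→3: 3[back,v=0,p]
e16 deliver 3→0: ·
e17 deliver 2→3: ·
e18 crash(1): 1[✗prim,v=1,p]
e19 deliver 1→0: ·
e20 recover(1): 1[prim,v=1,p]
e21 deliver 3→0: ·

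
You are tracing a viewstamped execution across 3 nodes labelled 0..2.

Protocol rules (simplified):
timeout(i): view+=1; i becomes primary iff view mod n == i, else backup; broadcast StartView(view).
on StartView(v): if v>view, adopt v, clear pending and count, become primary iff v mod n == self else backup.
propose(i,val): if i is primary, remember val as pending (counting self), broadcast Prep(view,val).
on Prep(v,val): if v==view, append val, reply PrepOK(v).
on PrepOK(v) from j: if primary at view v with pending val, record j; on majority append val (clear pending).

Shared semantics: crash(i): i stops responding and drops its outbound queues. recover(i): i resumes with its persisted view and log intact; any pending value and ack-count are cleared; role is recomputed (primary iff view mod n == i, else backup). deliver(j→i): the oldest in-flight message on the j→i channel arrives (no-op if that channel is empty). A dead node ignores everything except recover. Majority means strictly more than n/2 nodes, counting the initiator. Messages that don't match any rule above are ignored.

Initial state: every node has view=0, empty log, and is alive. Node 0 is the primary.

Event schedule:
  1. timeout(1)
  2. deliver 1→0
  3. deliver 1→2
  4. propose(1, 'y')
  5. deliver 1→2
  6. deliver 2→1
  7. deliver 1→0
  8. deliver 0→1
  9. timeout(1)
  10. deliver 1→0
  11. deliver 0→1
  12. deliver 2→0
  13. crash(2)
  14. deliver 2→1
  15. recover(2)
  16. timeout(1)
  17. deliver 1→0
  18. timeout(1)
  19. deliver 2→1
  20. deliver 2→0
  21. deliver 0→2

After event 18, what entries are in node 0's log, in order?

y

step 1 timeout(1): 1={prim,v=1,log=-}
step 2 deliver 1→0: 0={back,v=1,log=-}
step 3 deliver 1→2: 2={back,v=1,log=-}
step 4 propose(1,'y'): —
step 5 deliver 1→2: 2={back,v=1,log=y}
step 6 deliver 2→1: 1={prim,v=1,log=y}
step 7 deliver 1→0: 0={back,v=1,log=y}
step 8 deliver 0→1: —
step 9 timeout(1): 1={back,v=2,log=y}
step 10 deliver 1→0: 0={back,v=2,log=y}
step 11 deliver 0→1: —
step 12 deliver 2→0: —
step 13 crash(2): 2={✗back,v=1,log=y}
step 14 deliver 2→1: —
step 15 recover(2): 2={back,v=1,log=y}
step 16 timeout(1): 1={back,v=3,log=y}
step 17 deliver 1→0: 0={prim,v=3,log=y}
step 18 timeout(1): 1={prim,v=4,log=y}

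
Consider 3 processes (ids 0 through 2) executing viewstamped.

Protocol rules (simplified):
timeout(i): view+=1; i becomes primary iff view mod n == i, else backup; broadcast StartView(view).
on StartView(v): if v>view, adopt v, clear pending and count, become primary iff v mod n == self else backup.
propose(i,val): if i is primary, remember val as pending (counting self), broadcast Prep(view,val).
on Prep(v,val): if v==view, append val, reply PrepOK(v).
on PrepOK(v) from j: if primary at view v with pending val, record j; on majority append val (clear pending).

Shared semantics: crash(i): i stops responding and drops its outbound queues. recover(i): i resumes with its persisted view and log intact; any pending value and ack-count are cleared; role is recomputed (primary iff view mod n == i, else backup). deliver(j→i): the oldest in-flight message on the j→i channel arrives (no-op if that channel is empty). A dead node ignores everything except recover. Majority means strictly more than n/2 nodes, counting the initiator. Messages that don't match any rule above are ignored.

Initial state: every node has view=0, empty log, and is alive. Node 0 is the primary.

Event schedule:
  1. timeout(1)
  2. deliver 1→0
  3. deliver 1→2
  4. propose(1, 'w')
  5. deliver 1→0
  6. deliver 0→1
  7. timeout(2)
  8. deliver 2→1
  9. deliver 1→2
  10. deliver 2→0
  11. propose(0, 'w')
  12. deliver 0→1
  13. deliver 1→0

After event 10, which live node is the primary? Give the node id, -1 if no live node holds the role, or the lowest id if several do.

1. timeout(1):  <1:prim v1 ->
2. deliver 1→0:  <0:back v1 ->
3. deliver 1→2:  <2:back v1 ->
4. propose(1,'w'):  nop
5. deliver 1→0:  <0:back v1 w>
6. deliver 0→1:  <1:prim v1 w>
7. timeout(2):  <2:prim v2 ->
8. deliver 2→1:  <1:back v2 w>
9. deliver 1→2:  nop
10. deliver 2→0:  <0:back v2 w>

2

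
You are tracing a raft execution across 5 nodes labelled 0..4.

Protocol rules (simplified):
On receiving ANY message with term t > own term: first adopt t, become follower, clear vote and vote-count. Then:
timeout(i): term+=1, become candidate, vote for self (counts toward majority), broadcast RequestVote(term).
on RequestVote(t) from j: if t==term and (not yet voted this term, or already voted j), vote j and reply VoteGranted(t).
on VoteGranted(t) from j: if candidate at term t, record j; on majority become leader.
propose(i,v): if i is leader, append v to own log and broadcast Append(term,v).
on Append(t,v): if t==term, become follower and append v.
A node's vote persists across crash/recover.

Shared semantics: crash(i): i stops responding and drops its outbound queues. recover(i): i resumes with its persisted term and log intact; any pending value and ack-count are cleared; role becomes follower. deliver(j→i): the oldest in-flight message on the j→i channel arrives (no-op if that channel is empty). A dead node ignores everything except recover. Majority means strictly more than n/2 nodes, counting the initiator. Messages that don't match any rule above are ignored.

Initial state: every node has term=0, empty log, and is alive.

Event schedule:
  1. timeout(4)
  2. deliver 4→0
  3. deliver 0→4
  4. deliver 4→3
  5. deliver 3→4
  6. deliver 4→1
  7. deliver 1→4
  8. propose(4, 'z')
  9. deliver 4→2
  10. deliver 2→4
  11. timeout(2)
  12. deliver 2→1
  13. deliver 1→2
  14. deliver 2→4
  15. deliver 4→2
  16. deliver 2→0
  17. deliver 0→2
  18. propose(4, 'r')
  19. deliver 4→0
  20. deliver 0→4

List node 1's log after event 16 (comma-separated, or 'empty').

empty

after 1 — timeout(4): n4:cand/t1/[-]
after 2 — deliver 4→0: n0:foll/t1/[-]
after 3 — deliver 0→4: ·
after 4 — deliver 4→3: n3:foll/t1/[-]
after 5 — deliver 3→4: n4:lead/t1/[-]
after 6 — deliver 4→1: n1:foll/t1/[-]
after 7 — deliver 1→4: ·
after 8 — propose(4,'z'): n4:lead/t1/[z]
after 9 — deliver 4→2: n2:foll/t1/[-]
after 10 — deliver 2→4: ·
after 11 — timeout(2): n2:cand/t2/[-]
after 12 — deliver 2→1: n1:foll/t2/[-]
after 13 — deliver 1→2: ·
after 14 — deliver 2→4: n4:foll/t2/[z]
after 15 — deliver 4→2: ·
after 16 — deliver 2→0: n0:foll/t2/[-]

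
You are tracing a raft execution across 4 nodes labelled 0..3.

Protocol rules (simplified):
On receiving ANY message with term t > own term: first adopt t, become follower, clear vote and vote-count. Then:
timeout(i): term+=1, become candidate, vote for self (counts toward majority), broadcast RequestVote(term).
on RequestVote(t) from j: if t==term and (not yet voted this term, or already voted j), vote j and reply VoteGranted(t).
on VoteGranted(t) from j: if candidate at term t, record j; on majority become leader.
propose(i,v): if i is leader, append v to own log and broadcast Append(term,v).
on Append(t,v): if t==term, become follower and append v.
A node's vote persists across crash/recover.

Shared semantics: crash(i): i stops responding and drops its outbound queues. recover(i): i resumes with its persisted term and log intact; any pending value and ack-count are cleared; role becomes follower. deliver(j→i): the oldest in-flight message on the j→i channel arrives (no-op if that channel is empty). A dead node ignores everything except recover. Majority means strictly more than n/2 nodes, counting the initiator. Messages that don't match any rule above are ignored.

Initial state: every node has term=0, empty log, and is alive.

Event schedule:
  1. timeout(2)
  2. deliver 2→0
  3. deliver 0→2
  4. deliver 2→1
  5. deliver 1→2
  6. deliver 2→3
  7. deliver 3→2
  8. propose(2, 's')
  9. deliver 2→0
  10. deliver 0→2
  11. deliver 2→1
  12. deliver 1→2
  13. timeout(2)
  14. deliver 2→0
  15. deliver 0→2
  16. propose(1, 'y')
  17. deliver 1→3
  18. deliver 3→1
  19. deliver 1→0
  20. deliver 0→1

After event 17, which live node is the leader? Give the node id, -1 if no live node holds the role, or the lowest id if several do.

after 1 — timeout(2): n2:cand/t1/[-]
after 2 — deliver 2→0: n0:foll/t1/[-]
after 3 — deliver 0→2: ·
after 4 — deliver 2→1: n1:foll/t1/[-]
after 5 — deliver 1→2: n2:lead/t1/[-]
after 6 — deliver 2→3: n3:foll/t1/[-]
after 7 — deliver 3→2: ·
after 8 — propose(2,'s'): n2:lead/t1/[s]
after 9 — deliver 2→0: n0:foll/t1/[s]
after 10 — deliver 0→2: ·
after 11 — deliver 2→1: n1:foll/t1/[s]
after 12 — deliver 1→2: ·
after 13 — timeout(2): n2:cand/t2/[s]
after 14 — deliver 2→0: n0:foll/t2/[s]
after 15 — deliver 0→2: ·
after 16 — propose(1,'y'): ·
after 17 — deliver 1→3: ·

-1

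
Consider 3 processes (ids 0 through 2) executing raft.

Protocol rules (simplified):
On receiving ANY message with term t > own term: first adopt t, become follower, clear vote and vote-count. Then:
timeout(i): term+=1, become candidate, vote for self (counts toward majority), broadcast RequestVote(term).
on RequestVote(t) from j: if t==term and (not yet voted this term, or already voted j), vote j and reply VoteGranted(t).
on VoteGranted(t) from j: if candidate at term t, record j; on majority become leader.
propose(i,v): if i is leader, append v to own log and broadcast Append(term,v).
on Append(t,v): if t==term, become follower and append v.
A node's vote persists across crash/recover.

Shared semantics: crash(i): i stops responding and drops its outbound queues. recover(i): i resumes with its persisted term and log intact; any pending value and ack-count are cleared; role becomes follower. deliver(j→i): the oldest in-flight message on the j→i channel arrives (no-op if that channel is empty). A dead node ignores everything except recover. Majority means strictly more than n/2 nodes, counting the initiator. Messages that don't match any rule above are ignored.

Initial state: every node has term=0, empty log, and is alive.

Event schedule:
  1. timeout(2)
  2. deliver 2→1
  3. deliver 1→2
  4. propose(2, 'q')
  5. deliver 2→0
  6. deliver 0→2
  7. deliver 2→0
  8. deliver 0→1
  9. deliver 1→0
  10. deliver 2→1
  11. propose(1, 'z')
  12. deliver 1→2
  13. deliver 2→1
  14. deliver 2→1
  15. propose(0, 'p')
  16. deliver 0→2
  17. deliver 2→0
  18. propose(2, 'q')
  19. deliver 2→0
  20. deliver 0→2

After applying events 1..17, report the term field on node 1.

1

1. timeout(2):  <2:cand t1 ->
2. deliver 2→1:  <1:foll t1 ->
3. deliver 1→2:  <2:lead t1 ->
4. propose(2,'q'):  <2:lead t1 q>
5. deliver 2→0:  <0:foll t1 ->
6. deliver 0→2:  nop
7. deliver 2→0:  <0:foll t1 q>
8. deliver 0→1:  nop
9. deliver 1→0:  nop
10. deliver 2→1:  <1:foll t1 q>
11. propose(1,'z'):  nop
12. deliver 1→2:  nop
13. deliver 2→1:  nop
14. deliver 2→1:  nop
15. propose(0,'p'):  nop
16. deliver 0→2:  nop
17. deliver 2→0:  nop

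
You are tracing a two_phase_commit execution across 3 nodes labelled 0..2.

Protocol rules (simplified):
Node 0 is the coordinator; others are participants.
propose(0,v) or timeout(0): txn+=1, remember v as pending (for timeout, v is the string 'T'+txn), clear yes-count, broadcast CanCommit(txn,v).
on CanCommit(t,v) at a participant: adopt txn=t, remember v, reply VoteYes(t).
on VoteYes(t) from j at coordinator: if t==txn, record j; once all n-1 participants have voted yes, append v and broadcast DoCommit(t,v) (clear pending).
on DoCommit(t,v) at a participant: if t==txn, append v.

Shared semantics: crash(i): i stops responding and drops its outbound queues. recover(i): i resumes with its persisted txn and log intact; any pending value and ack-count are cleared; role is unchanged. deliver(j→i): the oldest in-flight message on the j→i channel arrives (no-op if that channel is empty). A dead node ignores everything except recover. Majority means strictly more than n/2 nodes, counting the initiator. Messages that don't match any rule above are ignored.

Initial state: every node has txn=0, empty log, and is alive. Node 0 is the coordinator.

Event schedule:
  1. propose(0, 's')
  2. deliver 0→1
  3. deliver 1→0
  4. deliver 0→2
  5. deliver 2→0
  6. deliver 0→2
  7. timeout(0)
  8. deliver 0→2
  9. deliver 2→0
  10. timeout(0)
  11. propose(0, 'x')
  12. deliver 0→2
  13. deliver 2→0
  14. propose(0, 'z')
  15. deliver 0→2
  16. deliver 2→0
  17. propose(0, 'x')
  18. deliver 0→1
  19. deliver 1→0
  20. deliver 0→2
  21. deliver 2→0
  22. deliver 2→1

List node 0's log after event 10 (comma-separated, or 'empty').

after 1 — propose(0,'s'): n0:coor/t1/[-]
after 2 — deliver 0→1: n1:part/t1/[-]
after 3 — deliver 1→0: ·
after 4 — deliver 0→2: n2:part/t1/[-]
after 5 — deliver 2→0: n0:coor/t1/[s]
after 6 — deliver 0→2: n2:part/t1/[s]
after 7 — timeout(0): n0:coor/t2/[s]
after 8 — deliver 0→2: n2:part/t2/[s]
after 9 — deliver 2→0: ·
after 10 — timeout(0): n0:coor/t3/[s]

s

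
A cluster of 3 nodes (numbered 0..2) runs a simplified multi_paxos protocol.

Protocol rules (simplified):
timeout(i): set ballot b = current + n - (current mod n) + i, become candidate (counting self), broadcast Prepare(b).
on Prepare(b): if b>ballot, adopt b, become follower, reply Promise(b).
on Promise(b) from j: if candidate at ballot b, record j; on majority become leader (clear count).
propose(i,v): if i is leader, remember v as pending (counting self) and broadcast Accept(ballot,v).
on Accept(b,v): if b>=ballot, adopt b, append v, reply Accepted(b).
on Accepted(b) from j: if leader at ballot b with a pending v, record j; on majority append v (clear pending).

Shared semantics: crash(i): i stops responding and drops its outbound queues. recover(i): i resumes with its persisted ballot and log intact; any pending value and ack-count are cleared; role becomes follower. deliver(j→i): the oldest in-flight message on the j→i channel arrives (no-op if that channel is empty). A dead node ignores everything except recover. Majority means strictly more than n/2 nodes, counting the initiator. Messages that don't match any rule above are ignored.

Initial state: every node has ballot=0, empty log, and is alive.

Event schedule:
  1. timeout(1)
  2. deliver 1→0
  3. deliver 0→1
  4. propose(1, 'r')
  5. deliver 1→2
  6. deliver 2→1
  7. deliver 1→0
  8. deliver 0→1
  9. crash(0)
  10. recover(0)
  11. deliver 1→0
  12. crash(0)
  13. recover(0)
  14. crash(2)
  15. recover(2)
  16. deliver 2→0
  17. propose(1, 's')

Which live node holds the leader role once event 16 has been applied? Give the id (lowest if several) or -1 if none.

1

step 1 timeout(1): 1={cand,b=4,log=-}
step 2 deliver 1→0: 0={foll,b=4,log=-}
step 3 deliver 0→1: 1={lead,b=4,log=-}
step 4 propose(1,'r'): —
step 5 deliver 1→2: 2={foll,b=4,log=-}
step 6 deliver 2→1: —
step 7 deliver 1→0: 0={foll,b=4,log=r}
step 8 deliver 0→1: 1={lead,b=4,log=r}
step 9 crash(0): 0={✗foll,b=4,log=r}
step 10 recover(0): 0={foll,b=4,log=r}
step 11 deliver 1→0: —
step 12 crash(0): 0={✗foll,b=4,log=r}
step 13 recover(0): 0={foll,b=4,log=r}
step 14 crash(2): 2={✗foll,b=4,log=-}
step 15 recover(2): 2={foll,b=4,log=-}
step 16 deliver 2→0: —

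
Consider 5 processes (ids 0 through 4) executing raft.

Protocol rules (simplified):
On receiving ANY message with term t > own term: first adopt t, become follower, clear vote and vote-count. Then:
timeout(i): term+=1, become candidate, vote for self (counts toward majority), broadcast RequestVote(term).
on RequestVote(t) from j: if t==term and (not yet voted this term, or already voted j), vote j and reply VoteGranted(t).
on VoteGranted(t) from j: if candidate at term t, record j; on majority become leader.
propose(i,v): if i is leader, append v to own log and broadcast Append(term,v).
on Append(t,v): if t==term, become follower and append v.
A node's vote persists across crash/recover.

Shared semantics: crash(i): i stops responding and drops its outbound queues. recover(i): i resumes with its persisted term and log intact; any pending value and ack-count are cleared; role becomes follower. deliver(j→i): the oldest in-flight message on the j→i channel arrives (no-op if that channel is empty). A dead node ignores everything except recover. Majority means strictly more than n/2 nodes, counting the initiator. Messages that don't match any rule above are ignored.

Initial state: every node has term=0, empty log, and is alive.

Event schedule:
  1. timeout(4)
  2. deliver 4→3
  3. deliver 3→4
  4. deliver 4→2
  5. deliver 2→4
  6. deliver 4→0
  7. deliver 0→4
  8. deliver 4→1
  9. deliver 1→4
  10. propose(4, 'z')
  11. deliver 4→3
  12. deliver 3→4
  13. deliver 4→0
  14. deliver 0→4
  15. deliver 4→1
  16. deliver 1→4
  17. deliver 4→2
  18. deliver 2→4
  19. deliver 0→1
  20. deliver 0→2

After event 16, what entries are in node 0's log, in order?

after 1 — timeout(4): n4:cand/t1/[-]
after 2 — deliver 4→3: n3:foll/t1/[-]
after 3 — deliver 3→4: ·
after 4 — deliver 4→2: n2:foll/t1/[-]
after 5 — deliver 2→4: n4:lead/t1/[-]
after 6 — deliver 4→0: n0:foll/t1/[-]
after 7 — deliver 0→4: ·
after 8 — deliver 4→1: n1:foll/t1/[-]
after 9 — deliver 1→4: ·
after 10 — propose(4,'z'): n4:lead/t1/[z]
after 11 — deliver 4→3: n3:foll/t1/[z]
after 12 — deliver 3→4: ·
after 13 — deliver 4→0: n0:foll/t1/[z]
after 14 — deliver 0→4: ·
after 15 — deliver 4→1: n1:foll/t1/[z]
after 16 — deliver 1→4: ·

z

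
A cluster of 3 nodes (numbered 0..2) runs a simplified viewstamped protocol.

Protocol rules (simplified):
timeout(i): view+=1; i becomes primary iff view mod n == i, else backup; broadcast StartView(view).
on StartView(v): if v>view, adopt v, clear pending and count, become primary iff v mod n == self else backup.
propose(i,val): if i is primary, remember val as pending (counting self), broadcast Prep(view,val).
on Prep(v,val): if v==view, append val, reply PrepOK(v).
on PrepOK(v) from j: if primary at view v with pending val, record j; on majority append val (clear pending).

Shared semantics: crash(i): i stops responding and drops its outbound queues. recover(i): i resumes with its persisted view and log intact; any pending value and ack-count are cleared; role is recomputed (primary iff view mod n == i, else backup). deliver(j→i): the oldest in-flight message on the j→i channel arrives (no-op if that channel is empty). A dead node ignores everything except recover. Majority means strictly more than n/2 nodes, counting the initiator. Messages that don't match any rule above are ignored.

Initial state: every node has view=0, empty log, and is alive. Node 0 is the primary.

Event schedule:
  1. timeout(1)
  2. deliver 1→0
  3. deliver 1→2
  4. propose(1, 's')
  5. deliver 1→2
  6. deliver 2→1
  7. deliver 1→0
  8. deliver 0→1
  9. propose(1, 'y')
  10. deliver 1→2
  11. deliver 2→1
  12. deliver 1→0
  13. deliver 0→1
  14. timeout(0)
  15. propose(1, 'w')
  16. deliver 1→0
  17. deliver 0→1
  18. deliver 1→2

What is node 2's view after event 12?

step 1 timeout(1): 1={prim,v=1,log=-}
step 2 deliver 1→0: 0={back,v=1,log=-}
step 3 deliver 1→2: 2={back,v=1,log=-}
step 4 propose(1,'s'): —
step 5 deliver 1→2: 2={back,v=1,log=s}
step 6 deliver 2→1: 1={prim,v=1,log=s}
step 7 deliver 1→0: 0={back,v=1,log=s}
step 8 deliver 0→1: —
step 9 propose(1,'y'): —
step 10 deliver 1→2: 2={back,v=1,log=s,y}
step 11 deliver 2→1: 1={prim,v=1,log=s,y}
step 12 deliver 1→0: 0={back,v=1,log=s,y}

1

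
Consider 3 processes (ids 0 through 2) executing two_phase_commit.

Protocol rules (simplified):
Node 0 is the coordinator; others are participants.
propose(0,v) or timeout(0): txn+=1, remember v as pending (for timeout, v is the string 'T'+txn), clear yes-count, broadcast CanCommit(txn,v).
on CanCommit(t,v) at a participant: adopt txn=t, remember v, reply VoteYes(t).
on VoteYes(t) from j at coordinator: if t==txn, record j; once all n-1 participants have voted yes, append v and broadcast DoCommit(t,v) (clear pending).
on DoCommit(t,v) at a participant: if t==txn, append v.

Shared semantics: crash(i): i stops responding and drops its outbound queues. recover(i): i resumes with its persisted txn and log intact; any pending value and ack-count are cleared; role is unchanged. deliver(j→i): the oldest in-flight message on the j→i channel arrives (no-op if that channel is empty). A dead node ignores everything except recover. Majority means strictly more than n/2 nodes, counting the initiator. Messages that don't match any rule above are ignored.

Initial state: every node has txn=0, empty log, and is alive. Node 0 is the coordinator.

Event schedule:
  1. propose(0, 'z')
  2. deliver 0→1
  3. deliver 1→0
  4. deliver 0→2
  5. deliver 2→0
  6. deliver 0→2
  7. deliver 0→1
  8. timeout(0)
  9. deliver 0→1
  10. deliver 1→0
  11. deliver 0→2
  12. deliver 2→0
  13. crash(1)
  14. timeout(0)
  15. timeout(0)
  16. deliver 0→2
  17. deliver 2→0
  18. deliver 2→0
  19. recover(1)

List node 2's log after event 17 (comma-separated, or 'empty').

after 1 — propose(0,'z'): n0:coor/t1/[-]
after 2 — deliver 0→1: n1:part/t1/[-]
after 3 — deliver 1→0: ·
after 4 — deliver 0→2: n2:part/t1/[-]
after 5 — deliver 2→0: n0:coor/t1/[z]
after 6 — deliver 0→2: n2:part/t1/[z]
after 7 — deliver 0→1: n1:part/t1/[z]
after 8 — timeout(0): n0:coor/t2/[z]
after 9 — deliver 0→1: n1:part/t2/[z]
after 10 — deliver 1→0: ·
after 11 — deliver 0→2: n2:part/t2/[z]
after 12 — deliver 2→0: n0:coor/t2/[z,T2]
after 13 — crash(1): n1:✗part/t2/[z]
after 14 — timeout(0): n0:coor/t3/[z,T2]
after 15 — timeout(0): n0:coor/t4/[z,T2]
after 16 — deliver 0→2: n2:part/t2/[z,T2]
after 17 — deliver 2→0: ·

z,T2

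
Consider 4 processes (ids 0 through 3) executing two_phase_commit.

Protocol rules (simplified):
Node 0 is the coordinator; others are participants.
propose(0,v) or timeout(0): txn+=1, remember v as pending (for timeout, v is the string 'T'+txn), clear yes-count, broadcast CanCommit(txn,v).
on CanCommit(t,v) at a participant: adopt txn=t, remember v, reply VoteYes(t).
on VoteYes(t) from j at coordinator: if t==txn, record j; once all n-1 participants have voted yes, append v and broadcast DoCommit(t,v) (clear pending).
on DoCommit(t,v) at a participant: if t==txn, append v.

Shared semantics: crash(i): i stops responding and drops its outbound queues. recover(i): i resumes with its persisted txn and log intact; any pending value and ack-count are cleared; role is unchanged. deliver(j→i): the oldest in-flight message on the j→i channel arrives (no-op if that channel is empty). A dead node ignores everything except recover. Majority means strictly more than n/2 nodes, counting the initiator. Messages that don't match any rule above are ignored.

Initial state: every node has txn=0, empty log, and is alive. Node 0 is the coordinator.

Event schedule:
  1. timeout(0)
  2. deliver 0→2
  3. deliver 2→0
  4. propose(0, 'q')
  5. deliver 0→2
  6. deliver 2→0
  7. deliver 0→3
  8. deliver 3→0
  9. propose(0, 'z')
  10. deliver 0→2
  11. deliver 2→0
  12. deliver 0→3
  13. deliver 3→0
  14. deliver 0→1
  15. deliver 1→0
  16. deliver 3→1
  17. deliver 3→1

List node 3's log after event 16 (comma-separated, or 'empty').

after 1 — timeout(0): n0:coor/t1/[-]
after 2 — deliver 0→2: n2:part/t1/[-]
after 3 — deliver 2→0: ·
after 4 — propose(0,'q'): n0:coor/t2/[-]
after 5 — deliver 0→2: n2:part/t2/[-]
after 6 — deliver 2→0: ·
after 7 — deliver 0→3: n3:part/t1/[-]
after 8 — deliver 3→0: ·
after 9 — propose(0,'z'): n0:coor/t3/[-]
after 10 — deliver 0→2: n2:part/t3/[-]
after 11 — deliver 2→0: ·
after 12 — deliver 0→3: n3:part/t2/[-]
after 13 — deliver 3→0: ·
after 14 — deliver 0→1: n1:part/t1/[-]
after 15 — deliver 1→0: ·
after 16 — deliver 3→1: ·

empty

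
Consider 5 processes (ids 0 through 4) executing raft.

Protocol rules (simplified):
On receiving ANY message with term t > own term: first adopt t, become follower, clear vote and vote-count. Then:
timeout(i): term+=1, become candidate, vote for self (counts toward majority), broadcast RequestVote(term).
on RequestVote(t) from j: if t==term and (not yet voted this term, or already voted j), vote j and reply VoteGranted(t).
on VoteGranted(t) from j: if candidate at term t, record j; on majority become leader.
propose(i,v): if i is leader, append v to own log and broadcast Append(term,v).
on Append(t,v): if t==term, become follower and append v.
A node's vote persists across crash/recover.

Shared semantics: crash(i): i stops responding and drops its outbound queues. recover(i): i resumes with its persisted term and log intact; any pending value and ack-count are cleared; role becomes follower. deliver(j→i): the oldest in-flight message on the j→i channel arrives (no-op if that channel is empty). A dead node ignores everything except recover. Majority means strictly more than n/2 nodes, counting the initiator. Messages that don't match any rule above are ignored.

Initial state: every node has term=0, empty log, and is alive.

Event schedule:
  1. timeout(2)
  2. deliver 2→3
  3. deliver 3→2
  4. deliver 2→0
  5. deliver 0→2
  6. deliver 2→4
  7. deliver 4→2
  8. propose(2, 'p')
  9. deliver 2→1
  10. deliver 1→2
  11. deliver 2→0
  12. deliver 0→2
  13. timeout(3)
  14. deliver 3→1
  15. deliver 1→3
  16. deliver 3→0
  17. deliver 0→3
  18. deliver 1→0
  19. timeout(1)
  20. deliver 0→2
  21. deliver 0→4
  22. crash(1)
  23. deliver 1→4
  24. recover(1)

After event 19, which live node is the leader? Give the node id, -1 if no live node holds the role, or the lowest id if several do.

2

e1 timeout(2): 2[cand,t=1,-]
e2 deliver 2→3: 3[foll,t=1,-]
e3 deliver 3→2: ·
e4 deliver 2→0: 0[foll,t=1,-]
e5 deliver 0→2: 2[lead,t=1,-]
e6 deliver 2→4: 4[foll,t=1,-]
e7 deliver 4→2: ·
e8 propose(2,'p'): 2[lead,t=1,p]
e9 deliver 2→1: 1[foll,t=1,-]
e10 deliver 1→2: ·
e11 deliver 2→0: 0[foll,t=1,p]
e12 deliver 0→2: ·
e13 timeout(3): 3[cand,t=2,-]
e14 deliver 3→1: 1[foll,t=2,-]
e15 deliver 1→3: ·
e16 deliver 3→0: 0[foll,t=2,p]
e17 deliver 0→3: 3[lead,t=2,-]
e18 deliver 1→0: ·
e19 timeout(1): 1[cand,t=3,-]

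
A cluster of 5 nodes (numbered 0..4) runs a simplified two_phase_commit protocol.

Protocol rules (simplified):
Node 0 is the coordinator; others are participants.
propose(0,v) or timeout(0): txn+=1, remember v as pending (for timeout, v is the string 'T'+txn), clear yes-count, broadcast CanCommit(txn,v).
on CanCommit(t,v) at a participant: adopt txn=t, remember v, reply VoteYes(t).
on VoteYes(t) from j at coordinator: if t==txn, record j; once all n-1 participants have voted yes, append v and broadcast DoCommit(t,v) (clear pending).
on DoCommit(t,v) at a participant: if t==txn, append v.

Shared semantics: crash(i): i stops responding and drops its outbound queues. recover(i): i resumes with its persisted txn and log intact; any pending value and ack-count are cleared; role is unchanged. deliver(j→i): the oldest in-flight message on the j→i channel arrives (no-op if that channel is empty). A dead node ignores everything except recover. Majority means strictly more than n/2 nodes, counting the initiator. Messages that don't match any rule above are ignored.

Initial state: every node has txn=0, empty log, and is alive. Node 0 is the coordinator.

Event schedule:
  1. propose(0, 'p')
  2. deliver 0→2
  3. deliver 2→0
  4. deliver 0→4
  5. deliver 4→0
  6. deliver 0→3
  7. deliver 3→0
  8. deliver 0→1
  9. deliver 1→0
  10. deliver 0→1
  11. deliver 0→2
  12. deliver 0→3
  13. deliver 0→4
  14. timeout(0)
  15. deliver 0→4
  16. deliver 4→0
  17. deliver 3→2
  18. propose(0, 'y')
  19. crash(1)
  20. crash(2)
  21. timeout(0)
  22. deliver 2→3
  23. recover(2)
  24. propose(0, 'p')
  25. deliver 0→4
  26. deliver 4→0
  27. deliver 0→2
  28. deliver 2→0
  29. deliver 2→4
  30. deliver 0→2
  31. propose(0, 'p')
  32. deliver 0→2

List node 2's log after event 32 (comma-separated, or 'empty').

p

after 1 — propose(0,'p'): n0:coor/t1/[-]
after 2 — deliver 0→2: n2:part/t1/[-]
after 3 — deliver 2→0: ·
after 4 — deliver 0→4: n4:part/t1/[-]
after 5 — deliver 4→0: ·
after 6 — deliver 0→3: n3:part/t1/[-]
after 7 — deliver 3→0: ·
after 8 — deliver 0→1: n1:part/t1/[-]
after 9 — deliver 1→0: n0:coor/t1/[p]
after 10 — deliver 0→1: n1:part/t1/[p]
after 11 — deliver 0→2: n2:part/t1/[p]
after 12 — deliver 0→3: n3:part/t1/[p]
after 13 — deliver 0→4: n4:part/t1/[p]
after 14 — timeout(0): n0:coor/t2/[p]
after 15 — deliver 0→4: n4:part/t2/[p]
after 16 — deliver 4→0: ·
after 17 — deliver 3→2: ·
after 18 — propose(0,'y'): n0:coor/t3/[p]
after 19 — crash(1): n1:✗part/t1/[p]
after 20 — crash(2): n2:✗part/t1/[p]
after 21 — timeout(0): n0:coor/t4/[p]
after 22 — deliver 2→3: ·
after 23 — recover(2): n2:part/t1/[p]
after 24 — propose(0,'p'): n0:coor/t5/[p]
after 25 — deliver 0→4: n4:part/t3/[p]
after 26 — deliver 4→0: ·
after 27 — deliver 0→2: n2:part/t2/[p]
after 28 — deliver 2→0: ·
after 29 — deliver 2→4: ·
after 30 — deliver 0→2: n2:part/t3/[p]
after 31 — propose(0,'p'): n0:coor/t6/[p]
after 32 — deliver 0→2: n2:part/t4/[p]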